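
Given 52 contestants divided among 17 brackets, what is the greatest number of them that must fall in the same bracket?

4

The 52 contestants fall into 17 brackets.
If each of the 17 brackets held at most 3, the total would be at most 17 × 3 = 51 < 52, a contradiction.
So at least one holds ⌈52/17⌉ = 4.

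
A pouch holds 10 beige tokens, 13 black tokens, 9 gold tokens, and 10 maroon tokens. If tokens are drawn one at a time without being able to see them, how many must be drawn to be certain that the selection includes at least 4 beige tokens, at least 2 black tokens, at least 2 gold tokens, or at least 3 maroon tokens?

Each of the 4 colors has its own threshold; avoid all of them simultaneously.
The worst case stops just short of every target: 3 beige, 1 black, 1 gold, 2 maroon — 3 + 1 + 1 + 2 = 7 tokens.
One more token must push some color to its target, so 7 + 1 = 8.

8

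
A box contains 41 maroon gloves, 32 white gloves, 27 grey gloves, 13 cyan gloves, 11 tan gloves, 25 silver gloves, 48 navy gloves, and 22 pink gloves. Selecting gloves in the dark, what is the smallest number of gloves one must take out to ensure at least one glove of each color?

The hardest color to obtain is tan: we could draw every other glove first — 219 − 11 = 208 gloves — without a single tan one.
The next draw must be tan, so 208 + 1 = 209.

209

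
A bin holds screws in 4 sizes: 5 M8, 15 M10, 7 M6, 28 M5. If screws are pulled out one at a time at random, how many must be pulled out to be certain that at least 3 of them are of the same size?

9

Treat the 4 sizes as pigeonholes.
The worst case takes 2 screws of each size without reaching 3 of any: 4 × 2 = 8.
The next screw must bring some size to 3, so 8 + 1 = 9.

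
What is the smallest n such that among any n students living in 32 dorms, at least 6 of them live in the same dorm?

161

There are 32 dorms acting as pigeonholes.
With 32 × 5 = 160 students we could place exactly 5 in each, with no class reaching 6.
One more forces some class to hold 6, so 160 + 1 = 161.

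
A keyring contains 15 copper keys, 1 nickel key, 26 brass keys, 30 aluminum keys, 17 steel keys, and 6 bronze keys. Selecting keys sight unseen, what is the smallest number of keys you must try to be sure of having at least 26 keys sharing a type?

Treat the 6 types as pigeonholes.
In the worst case we take at most 25 of each type, but all 15 copper, all 1 nickel, all 17 steel, and all 6 bronze (fewer than 25), giving 15 + 1 + 25 + 25 + 17 + 6 = 89.
One more key then forces some type to 26, so 89 + 1 = 90.

90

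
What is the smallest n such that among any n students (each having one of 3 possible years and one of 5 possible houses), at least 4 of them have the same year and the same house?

46

There are 3 × 5 = 15 (year, house) combinations acting as pigeonholes.
With 15 × 3 = 45 students we could place exactly 3 in each, with no (year, house) pair reaching 4.
One more forces some (year, house) pair to hold 4, so 45 + 1 = 46.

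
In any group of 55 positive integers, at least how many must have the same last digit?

6

There are 10 possible last digits, which serve as the pigeonholes.
If each of the 10 possible last digits held at most 5, the total would be at most 10 × 5 = 50 < 55, a contradiction.
So at least one holds ⌈55/10⌉ = 6.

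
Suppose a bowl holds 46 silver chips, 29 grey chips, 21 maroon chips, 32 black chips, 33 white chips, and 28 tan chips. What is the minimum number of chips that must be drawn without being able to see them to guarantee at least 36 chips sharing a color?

179

Treat the 6 colors as pigeonholes.
In the worst case we take at most 35 of each color, but all 29 grey, all 21 maroon, all 32 black, all 33 white, and all 28 tan (fewer than 35), giving 35 + 29 + 21 + 32 + 33 + 28 = 178.
One more chip then forces some color to 36, so 178 + 1 = 179.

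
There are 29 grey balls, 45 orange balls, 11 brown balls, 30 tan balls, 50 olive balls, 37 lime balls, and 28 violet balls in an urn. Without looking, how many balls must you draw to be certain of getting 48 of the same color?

228

In the worst case we take at most 47 of each color, but all 29 grey, all 45 orange, all 11 brown, all 30 tan, all 37 lime, and all 28 violet (fewer than 47), giving 29 + 45 + 11 + 30 + 47 + 37 + 28 = 227.
One more ball then forces some color to 48, so 227 + 1 = 228.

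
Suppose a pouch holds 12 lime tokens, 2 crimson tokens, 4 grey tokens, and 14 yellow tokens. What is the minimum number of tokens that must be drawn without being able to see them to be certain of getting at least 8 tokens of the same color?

21

Treat the 4 colors as pigeonholes.
In the worst case we take at most 7 of each color, but all 2 crimson and all 4 grey (fewer than 7), giving 7 + 2 + 4 + 7 = 20.
One more token then forces some color to 8, so 20 + 1 = 21.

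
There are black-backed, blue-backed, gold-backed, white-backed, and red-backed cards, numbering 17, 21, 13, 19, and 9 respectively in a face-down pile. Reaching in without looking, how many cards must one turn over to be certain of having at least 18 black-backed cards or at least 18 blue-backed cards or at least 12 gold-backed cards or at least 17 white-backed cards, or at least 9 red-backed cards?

70

The worst case stops just short of every target: 17 black-backed, 17 blue-backed, 11 gold-backed, 16 white-backed, 8 red-backed — 17 + 17 + 11 + 16 + 8 = 69 cards.
One more card must push some back color to its target, so 69 + 1 = 70.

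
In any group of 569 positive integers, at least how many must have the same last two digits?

6

There are 100 possible two-digit endings, which serve as the pigeonholes.
If each of the 100 possible two-digit endings held at most 5, the total would be at most 100 × 5 = 500 < 569, a contradiction.
So at least one holds ⌈569/100⌉ = 6.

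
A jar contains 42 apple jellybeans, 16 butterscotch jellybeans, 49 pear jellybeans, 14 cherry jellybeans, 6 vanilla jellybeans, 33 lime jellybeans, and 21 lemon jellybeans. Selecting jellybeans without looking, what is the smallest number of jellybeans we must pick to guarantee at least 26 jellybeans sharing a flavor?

133

Treat the 7 flavors as pigeonholes.
In the worst case we take at most 25 of each flavor, but all 16 butterscotch, all 14 cherry, all 6 vanilla, and all 21 lemon (fewer than 25), giving 25 + 16 + 25 + 14 + 6 + 25 + 21 = 132.
One more jellybean then forces some flavor to 26, so 132 + 1 = 133.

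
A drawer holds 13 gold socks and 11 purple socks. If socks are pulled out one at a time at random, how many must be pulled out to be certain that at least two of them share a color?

3

Treat the 2 colors as pigeonholes.
The worst case takes 1 sock of each color without reaching 2 of any: 2 × 1 = 2.
The next sock must bring some color to 2, so 2 + 1 = 3.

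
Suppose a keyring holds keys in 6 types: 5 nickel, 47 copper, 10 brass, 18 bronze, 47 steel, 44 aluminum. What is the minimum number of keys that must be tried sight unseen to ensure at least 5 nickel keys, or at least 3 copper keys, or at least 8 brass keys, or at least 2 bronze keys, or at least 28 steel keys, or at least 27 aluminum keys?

The worst case stops just short of every target: 4 nickel, 2 copper, 7 brass, 1 bronze, 27 steel, 26 aluminum — 4 + 2 + 7 + 1 + 27 + 26 = 67 keys.
One more key must push some type to its target, so 67 + 1 = 68.

68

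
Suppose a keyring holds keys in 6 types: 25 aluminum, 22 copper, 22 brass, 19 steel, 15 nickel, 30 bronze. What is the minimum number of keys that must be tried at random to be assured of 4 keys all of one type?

The worst case takes 3 keys of each type without reaching 4 of any: 6 × 3 = 18.
The next key must bring some type to 4, so 18 + 1 = 19.

19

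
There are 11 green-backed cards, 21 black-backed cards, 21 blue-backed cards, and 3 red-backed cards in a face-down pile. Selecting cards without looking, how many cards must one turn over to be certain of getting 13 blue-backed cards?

The worst case draws every non-blue-backed card first: 11 + 21 + 3 = 35.
The next 13 draws are then forced to be blue-backed, giving 35 + 13 = 48.

48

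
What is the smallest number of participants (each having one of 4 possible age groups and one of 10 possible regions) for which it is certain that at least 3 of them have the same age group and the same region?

There are 4 × 10 = 40 (age group, region) combinations acting as pigeonholes.
With 40 × 2 = 80 participants we could place exactly 2 in each, with no (age group, region) pair reaching 3.
One more forces some (age group, region) pair to hold 3, so 80 + 1 = 81.

81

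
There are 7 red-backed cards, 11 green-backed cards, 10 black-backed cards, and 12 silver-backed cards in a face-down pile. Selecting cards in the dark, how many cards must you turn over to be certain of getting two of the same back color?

5

The worst case takes 1 card of each back color without reaching 2 of any: 4 × 1 = 4.
The next card must bring some back color to 2, so 4 + 1 = 5.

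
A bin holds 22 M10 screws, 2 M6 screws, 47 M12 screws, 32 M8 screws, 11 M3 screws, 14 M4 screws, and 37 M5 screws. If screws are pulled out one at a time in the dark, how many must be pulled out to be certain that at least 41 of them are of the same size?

159

Treat the 7 sizes as pigeonholes.
In the worst case we take at most 40 of each size, but all 22 M10, all 2 M6, all 32 M8, all 11 M3, all 14 M4, and all 37 M5 (fewer than 40), giving 22 + 2 + 40 + 32 + 11 + 14 + 37 = 158.
One more screw then forces some size to 41, so 158 + 1 = 159.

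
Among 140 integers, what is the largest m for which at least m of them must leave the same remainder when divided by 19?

If each of the 19 residue classes modulo 19 held at most 7, the total would be at most 19 × 7 = 133 < 140, a contradiction.
So at least one holds ⌈140/19⌉ = 8.

8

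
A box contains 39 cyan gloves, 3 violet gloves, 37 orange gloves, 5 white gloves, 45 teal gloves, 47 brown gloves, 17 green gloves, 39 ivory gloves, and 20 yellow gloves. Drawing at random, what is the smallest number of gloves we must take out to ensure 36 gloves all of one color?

In the worst case we take at most 35 of each color, but all 3 violet, all 5 white, all 17 green, and all 20 yellow (fewer than 35), giving 35 + 3 + 35 + 5 + 35 + 35 + 17 + 35 + 20 = 220.
One more glove then forces some color to 36, so 220 + 1 = 221.

221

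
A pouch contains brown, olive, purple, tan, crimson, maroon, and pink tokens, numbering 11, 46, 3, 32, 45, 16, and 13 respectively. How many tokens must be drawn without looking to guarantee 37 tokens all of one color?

148

In the worst case we take at most 36 of each color, but all 11 brown, all 3 purple, all 32 tan, all 16 maroon, and all 13 pink (fewer than 36), giving 11 + 36 + 3 + 32 + 36 + 16 + 13 = 147.
One more token then forces some color to 37, so 147 + 1 = 148.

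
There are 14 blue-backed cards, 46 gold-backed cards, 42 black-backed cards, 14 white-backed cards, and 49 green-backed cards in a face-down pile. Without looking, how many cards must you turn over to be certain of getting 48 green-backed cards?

164

To avoid green-backed cards as long as possible, exhaust the other 4 back colors first.
The worst case draws every non-green-backed card first: 14 + 46 + 42 + 14 = 116.
The next 48 draws are then forced to be green-backed, giving 116 + 48 = 164.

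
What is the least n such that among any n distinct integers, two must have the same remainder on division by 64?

Two integers differ by a multiple of 64 exactly when they share a remainder mod 64.
There are 64 residue classes mod 64, so 64 integers can all lie in distinct classes.
One more integer must repeat a residue, giving a difference divisible by 64. So n = 64 + 1 = 65.

65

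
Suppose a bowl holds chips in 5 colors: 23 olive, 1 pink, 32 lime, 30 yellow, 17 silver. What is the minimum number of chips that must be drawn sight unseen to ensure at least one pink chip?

The worst case draws every non-pink chip first: 23 + 32 + 30 + 17 = 102.
The next draw is then forced to be pink, giving 102 + 1 = 103.

103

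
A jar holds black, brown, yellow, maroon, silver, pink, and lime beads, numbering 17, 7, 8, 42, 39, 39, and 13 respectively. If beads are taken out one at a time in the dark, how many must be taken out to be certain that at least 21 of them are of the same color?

106

Treat the 7 colors as pigeonholes.
In the worst case we take at most 20 of each color, but all 17 black, all 7 brown, all 8 yellow, and all 13 lime (fewer than 20), giving 17 + 7 + 8 + 20 + 20 + 20 + 13 = 105.
One more bead then forces some color to 21, so 105 + 1 = 106.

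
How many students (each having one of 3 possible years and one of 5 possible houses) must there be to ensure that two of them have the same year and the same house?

There are 3 × 5 = 15 (year, house) combinations acting as pigeonholes.
With 15 students we could place one in each, avoiding any repeat.
One more forces some (year, house) pair to hold 2, so 15 + 1 = 16.

16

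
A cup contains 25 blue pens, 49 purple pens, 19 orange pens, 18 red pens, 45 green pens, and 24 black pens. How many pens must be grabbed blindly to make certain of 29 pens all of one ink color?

143

In the worst case we take at most 28 of each ink color, but all 25 blue, all 19 orange, all 18 red, and all 24 black (fewer than 28), giving 25 + 28 + 19 + 18 + 28 + 24 = 142.
One more pen then forces some ink color to 29, so 142 + 1 = 143.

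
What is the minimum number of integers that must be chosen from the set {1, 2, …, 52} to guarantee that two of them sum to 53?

Partition {1, …, 52} into 26 pairs: {1,52}, {2,51}, …, {26,27}.
Choosing 26 integers — say the integers 1 through 26 — takes one from each pair and avoids the property.
Choosing 27 forces two into the same pair by pigeonhole, and those sum to 53. So 27.

27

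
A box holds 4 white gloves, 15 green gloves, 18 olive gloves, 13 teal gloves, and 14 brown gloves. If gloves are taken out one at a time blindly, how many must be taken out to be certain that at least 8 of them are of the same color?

Treat the 5 colors as pigeonholes.
In the worst case we take at most 7 of each color, but all 4 white (fewer than 7), giving 4 + 7 + 7 + 7 + 7 = 32.
One more glove then forces some color to 8, so 32 + 1 = 33.

33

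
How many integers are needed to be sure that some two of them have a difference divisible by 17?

Two integers differ by a multiple of 17 exactly when they share a remainder mod 17.
There are 17 residue classes mod 17, so 17 integers can all lie in distinct classes.
One more integer must repeat a residue, giving a difference divisible by 17. So n = 17 + 1 = 18.

18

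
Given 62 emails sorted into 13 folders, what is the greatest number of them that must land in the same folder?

If each of the 13 folders held at most 4, the total would be at most 13 × 4 = 52 < 62, a contradiction.
So at least one holds ⌈62/13⌉ = 5.

5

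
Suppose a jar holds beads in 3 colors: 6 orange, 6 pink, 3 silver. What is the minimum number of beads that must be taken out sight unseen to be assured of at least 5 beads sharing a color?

12

Treat the 3 colors as pigeonholes.
In the worst case we take at most 4 of each color, but all 3 silver (fewer than 4), giving 4 + 4 + 3 = 11.
One more bead then forces some color to 5, so 11 + 1 = 12.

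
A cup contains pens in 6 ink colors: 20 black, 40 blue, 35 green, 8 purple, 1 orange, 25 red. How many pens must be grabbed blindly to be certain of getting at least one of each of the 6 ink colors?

129

The hardest ink color to obtain is orange: we could draw every other pen first — 129 − 1 = 128 pens — without a single orange one.
The next draw must be orange, so 128 + 1 = 129.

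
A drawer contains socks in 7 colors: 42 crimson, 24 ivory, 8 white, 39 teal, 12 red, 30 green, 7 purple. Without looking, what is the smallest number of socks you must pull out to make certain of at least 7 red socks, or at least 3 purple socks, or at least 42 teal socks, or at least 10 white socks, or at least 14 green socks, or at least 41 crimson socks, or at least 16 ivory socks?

124

The worst case stops just short of every target: 40 crimson, 15 ivory, all 8 white, all 39 teal, 6 red, 13 green, 2 purple — 40 + 15 + 8 + 39 + 6 + 13 + 2 = 123 socks.
One more sock must push some color to its target, so 123 + 1 = 124.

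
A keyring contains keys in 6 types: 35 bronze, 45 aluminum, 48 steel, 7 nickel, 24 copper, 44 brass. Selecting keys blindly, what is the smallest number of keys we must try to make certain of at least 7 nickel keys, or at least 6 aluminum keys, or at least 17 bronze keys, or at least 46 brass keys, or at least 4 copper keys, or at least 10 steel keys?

84

Each of the 6 types has its own threshold; avoid all of them simultaneously.
The worst case stops just short of every target: 16 bronze, 5 aluminum, 9 steel, 6 nickel, 3 copper, all 44 brass — 16 + 5 + 9 + 6 + 3 + 44 = 83 keys.
One more key must push some type to its target, so 83 + 1 = 84.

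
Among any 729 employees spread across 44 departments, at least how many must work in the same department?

If each of the 44 departments held at most 16, the total would be at most 44 × 16 = 704 < 729, a contradiction.
So at least one holds ⌈729/44⌉ = 17.

17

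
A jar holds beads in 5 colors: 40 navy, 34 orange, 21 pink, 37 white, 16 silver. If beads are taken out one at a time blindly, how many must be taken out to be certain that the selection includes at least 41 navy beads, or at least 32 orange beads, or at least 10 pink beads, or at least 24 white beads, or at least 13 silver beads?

116

The worst case stops just short of every target: 40 navy, 31 orange, 9 pink, 23 white, 12 silver — 40 + 31 + 9 + 23 + 12 = 115 beads.
One more bead must push some color to its target, so 115 + 1 = 116.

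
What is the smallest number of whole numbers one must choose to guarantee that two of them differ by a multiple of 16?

Two integers differ by a multiple of 16 exactly when they share a remainder mod 16.
There are 16 residue classes mod 16, so 16 integers can all lie in distinct classes.
One more integer must repeat a residue, giving a difference divisible by 16. So n = 16 + 1 = 17.

17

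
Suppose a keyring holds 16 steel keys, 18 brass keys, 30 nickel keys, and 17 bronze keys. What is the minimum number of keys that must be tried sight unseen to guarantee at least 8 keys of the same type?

29

Treat the 4 types as pigeonholes.
The worst case takes 7 keys of each type without reaching 8 of any: 4 × 7 = 28.
The next key must bring some type to 8, so 28 + 1 = 29.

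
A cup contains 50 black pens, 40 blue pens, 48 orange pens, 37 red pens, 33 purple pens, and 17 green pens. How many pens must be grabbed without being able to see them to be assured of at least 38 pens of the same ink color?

In the worst case we take at most 37 of each ink color, but all 33 purple and all 17 green (fewer than 37), giving 37 + 37 + 37 + 37 + 33 + 17 = 198.
One more pen then forces some ink color to 38, so 198 + 1 = 199.

199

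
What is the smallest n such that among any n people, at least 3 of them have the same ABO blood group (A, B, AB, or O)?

9

There are 4 ABO blood groups acting as pigeonholes.
With 4 × 2 = 8 people we could place exactly 2 in each, with no class reaching 3.
One more forces some class to hold 3, so 8 + 1 = 9.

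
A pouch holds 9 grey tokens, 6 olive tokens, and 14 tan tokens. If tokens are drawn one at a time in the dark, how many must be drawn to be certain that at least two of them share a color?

The worst case takes 1 token of each color without reaching 2 of any: 3 × 1 = 3.
The next token must bring some color to 2, so 3 + 1 = 4.

4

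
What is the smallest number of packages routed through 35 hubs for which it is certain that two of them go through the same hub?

There are 35 hubs acting as pigeonholes.
With 35 packages we could place one in each, avoiding any repeat.
One more forces some class to hold 2, so 35 + 1 = 36.

36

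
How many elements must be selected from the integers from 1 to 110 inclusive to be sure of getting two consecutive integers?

Partition {1, …, 110} into 55 pairs: {1,2}, {3,4}, …, {109,110}.
Choosing 55 integers — say the 55 even numbers 2, 4, …, 110 — takes one from each pair and avoids the property.
Choosing 56 forces two into the same pair by pigeonhole, and those are consecutive. So 56.

56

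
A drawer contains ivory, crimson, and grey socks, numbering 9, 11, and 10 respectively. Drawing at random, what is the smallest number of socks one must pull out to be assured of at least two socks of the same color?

4

Treat the 3 colors as pigeonholes.
The worst case takes 1 sock of each color without reaching 2 of any: 3 × 1 = 3.
The next sock must bring some color to 2, so 3 + 1 = 4.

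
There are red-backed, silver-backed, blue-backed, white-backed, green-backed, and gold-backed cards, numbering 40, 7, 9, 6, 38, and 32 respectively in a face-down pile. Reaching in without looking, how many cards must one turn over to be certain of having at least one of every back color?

127

The hardest back color to obtain is white-backed: we could draw every other card first — 132 − 6 = 126 cards — without a single white-backed one.
The next draw must be white-backed, so 126 + 1 = 127.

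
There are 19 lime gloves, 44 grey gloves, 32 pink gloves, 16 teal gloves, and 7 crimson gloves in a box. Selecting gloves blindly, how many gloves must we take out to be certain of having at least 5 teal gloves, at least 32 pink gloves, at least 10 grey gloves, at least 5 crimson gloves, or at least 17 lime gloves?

The worst case stops just short of every target: 16 lime, 9 grey, 31 pink, 4 teal, 4 crimson — 16 + 9 + 31 + 4 + 4 = 64 gloves.
One more glove must push some color to its target, so 64 + 1 = 65.

65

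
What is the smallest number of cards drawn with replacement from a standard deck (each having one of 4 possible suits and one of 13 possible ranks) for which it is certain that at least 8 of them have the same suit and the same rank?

365

There are 4 × 13 = 52 (suit, rank) combinations acting as pigeonholes.
With 52 × 7 = 364 cards drawn with replacement from a standard deck we could place exactly 7 in each, with no (suit, rank) pair reaching 8.
One more forces some (suit, rank) pair to hold 8, so 364 + 1 = 365.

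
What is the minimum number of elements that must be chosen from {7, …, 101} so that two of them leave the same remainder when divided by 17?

18

Group the integers by remainder mod 17; there are 17 residue classes, each nonempty in this range.
Choosing one from each class (17 integers) avoids any shared remainder.
One more choice must repeat a class, so two differ by a multiple of 17. Hence 17 + 1 = 18.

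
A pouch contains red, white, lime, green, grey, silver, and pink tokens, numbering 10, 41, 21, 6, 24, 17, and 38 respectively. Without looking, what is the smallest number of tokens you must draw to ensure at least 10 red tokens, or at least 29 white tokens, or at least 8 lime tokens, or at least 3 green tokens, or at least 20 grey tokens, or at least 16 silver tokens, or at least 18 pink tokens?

98

Each of the 7 colors has its own threshold; avoid all of them simultaneously.
The worst case stops just short of every target: 9 red, 28 white, 7 lime, 2 green, 19 grey, 15 silver, 17 pink — 9 + 28 + 7 + 2 + 19 + 15 + 17 = 97 tokens.
One more token must push some color to its target, so 97 + 1 = 98.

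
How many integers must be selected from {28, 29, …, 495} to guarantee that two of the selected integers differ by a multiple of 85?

Use the pigeonhole principle on residue classes: group the integers by remainder mod 85; there are 85 residue classes, each nonempty in this range.
Choosing one from each class (85 integers) avoids any shared remainder.
One more choice must repeat a class, so two differ by a multiple of 85. Hence 85 + 1 = 86.

86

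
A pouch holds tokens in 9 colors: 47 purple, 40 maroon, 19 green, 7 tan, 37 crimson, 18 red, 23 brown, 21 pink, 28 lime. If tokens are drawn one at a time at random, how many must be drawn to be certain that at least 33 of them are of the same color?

213

In the worst case we take at most 32 of each color, but all 19 green, all 7 tan, all 18 red, all 23 brown, all 21 pink, and all 28 lime (fewer than 32), giving 32 + 32 + 19 + 7 + 32 + 18 + 23 + 21 + 28 = 212.
One more token then forces some color to 33, so 212 + 1 = 213.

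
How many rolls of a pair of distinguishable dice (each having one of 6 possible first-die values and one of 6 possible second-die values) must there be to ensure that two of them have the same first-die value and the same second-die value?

37

There are 6 × 6 = 36 (first-die value, second-die value) combinations acting as pigeonholes.
With 36 rolls of a pair of distinguishable dice we could place one in each, avoiding any repeat.
One more forces some (first-die value, second-die value) pair to hold 2, so 36 + 1 = 37.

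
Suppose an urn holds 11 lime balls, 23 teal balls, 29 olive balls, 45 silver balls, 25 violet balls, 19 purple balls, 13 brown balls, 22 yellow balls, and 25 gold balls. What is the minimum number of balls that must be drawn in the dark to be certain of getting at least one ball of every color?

202

The hardest color to obtain is lime: we could draw every other ball first — 212 − 11 = 201 balls — without a single lime one.
The next draw must be lime, so 201 + 1 = 202.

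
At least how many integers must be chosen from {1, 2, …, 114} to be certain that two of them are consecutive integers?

Partition {1, …, 114} into 57 pairs: {1,2}, {3,4}, …, {113,114}.
Choosing 57 integers — say the 57 even numbers 2, 4, …, 114 — takes one from each pair and avoids the property.
Choosing 58 forces two into the same pair by pigeonhole, and those are consecutive. So 58.

58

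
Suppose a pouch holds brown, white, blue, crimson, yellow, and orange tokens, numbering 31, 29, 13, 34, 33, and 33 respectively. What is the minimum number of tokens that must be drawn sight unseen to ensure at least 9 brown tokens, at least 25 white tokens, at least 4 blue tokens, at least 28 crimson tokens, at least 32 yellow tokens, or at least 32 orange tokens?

Each of the 6 colors has its own threshold; avoid all of them simultaneously.
The worst case stops just short of every target: 8 brown, 24 white, 3 blue, 27 crimson, 31 yellow, 31 orange — 8 + 24 + 3 + 27 + 31 + 31 = 124 tokens.
One more token must push some color to its target, so 124 + 1 = 125.

125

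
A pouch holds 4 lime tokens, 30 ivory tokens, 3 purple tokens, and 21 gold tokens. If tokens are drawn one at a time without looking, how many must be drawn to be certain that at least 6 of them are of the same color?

18

In the worst case we take at most 5 of each color, but all 4 lime and all 3 purple (fewer than 5), giving 4 + 5 + 3 + 5 = 17.
One more token then forces some color to 6, so 17 + 1 = 18.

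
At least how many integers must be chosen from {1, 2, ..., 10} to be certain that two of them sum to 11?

6

Partition {1, …, 10} into 5 pairs: {1,10}, {2,9}, …, {5,6}.
Choosing 5 integers — say the integers 1 through 5 — takes one from each pair and avoids the property.
Choosing 6 forces two into the same pair by pigeonhole, and those sum to 11. So 6.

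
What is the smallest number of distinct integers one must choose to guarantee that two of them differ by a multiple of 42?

43

Use the pigeonhole principle on residue classes: two integers differ by a multiple of 42 exactly when they share a remainder mod 42.
There are 42 residue classes mod 42, so 42 integers can all lie in distinct classes.
One more integer must repeat a residue, giving a difference divisible by 42. So n = 42 + 1 = 43.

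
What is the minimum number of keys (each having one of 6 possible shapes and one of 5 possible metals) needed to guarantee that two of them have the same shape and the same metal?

There are 6 × 5 = 30 (shape, metal) combinations acting as pigeonholes.
With 30 keys we could place one in each, avoiding any repeat.
One more forces some (shape, metal) pair to hold 2, so 30 + 1 = 31.

31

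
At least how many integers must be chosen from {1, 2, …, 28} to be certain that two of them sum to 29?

Partition {1, …, 28} into 14 pairs: {1,28}, {2,27}, …, {14,15}.
Choosing 14 integers — say the integers 1 through 14 — takes one from each pair and avoids the property.
Choosing 15 forces two into the same pair by pigeonhole, and those sum to 29. So 15.

15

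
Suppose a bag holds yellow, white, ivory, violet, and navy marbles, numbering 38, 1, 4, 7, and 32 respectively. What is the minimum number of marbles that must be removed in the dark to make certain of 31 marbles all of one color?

73

In the worst case we take at most 30 of each color, but all 1 white, all 4 ivory, and all 7 violet (fewer than 30), giving 30 + 1 + 4 + 7 + 30 = 72.
One more marble then forces some color to 31, so 72 + 1 = 73.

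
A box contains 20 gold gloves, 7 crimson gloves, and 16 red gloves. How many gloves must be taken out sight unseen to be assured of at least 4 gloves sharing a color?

10

Treat the 3 colors as pigeonholes.
The worst case takes 3 gloves of each color without reaching 4 of any: 3 × 3 = 9.
The next glove must bring some color to 4, so 9 + 1 = 10.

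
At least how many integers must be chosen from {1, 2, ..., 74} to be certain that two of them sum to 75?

Partition {1, …, 74} into 37 pairs: {1,74}, {2,73}, …, {37,38}.
Choosing 37 integers — say the integers 1 through 37 — takes one from each pair and avoids the property.
Choosing 38 forces two into the same pair by pigeonhole, and those sum to 75. So 38.

38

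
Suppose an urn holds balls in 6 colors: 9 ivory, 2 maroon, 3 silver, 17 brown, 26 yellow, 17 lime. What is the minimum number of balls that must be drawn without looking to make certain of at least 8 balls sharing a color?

In the worst case we take at most 7 of each color, but all 2 maroon and all 3 silver (fewer than 7), giving 7 + 2 + 3 + 7 + 7 + 7 = 33.
One more ball then forces some color to 8, so 33 + 1 = 34.

34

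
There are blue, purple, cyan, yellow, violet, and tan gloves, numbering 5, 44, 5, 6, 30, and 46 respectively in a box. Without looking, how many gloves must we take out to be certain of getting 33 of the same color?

111

In the worst case we take at most 32 of each color, but all 5 blue, all 5 cyan, all 6 yellow, and all 30 violet (fewer than 32), giving 5 + 32 + 5 + 6 + 30 + 32 = 110.
One more glove then forces some color to 33, so 110 + 1 = 111.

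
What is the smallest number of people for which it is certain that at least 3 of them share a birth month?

25

There are 12 months of the year acting as pigeonholes.
With 12 × 2 = 24 people we could place exactly 2 in each, with no class reaching 3.
One more forces some class to hold 3, so 24 + 1 = 25.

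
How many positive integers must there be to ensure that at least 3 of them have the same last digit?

21

There are 10 possible last digits acting as pigeonholes.
With 10 × 2 = 20 positive integers we could place exactly 2 in each, with no class reaching 3.
One more forces some class to hold 3, so 20 + 1 = 21.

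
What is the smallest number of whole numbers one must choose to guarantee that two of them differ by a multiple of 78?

Two integers differ by a multiple of 78 exactly when they share a remainder mod 78.
There are 78 residue classes mod 78, so 78 integers can all lie in distinct classes.
One more integer must repeat a residue, giving a difference divisible by 78. So n = 78 + 1 = 79.

79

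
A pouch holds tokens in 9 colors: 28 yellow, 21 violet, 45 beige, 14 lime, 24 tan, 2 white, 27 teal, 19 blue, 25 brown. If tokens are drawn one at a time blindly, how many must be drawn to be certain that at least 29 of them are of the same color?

In the worst case we take at most 28 of each color, but all 21 violet, all 14 lime, all 24 tan, all 2 white, all 27 teal, all 19 blue, and all 25 brown (fewer than 28), giving 28 + 21 + 28 + 14 + 24 + 2 + 27 + 19 + 25 = 188.
One more token then forces some color to 29, so 188 + 1 = 189.

189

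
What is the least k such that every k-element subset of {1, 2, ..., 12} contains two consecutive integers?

Partition {1, …, 12} into 6 pairs: {1,2}, {3,4}, …, {11,12}.
Choosing 6 integers — say the 6 even numbers 2, 4, …, 12 — takes one from each pair and avoids the property.
Choosing 7 forces two into the same pair by pigeonhole, and those are consecutive. So 7.

7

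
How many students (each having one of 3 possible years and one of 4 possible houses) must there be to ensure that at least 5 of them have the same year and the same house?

There are 3 × 4 = 12 (year, house) combinations acting as pigeonholes.
With 12 × 4 = 48 students we could place exactly 4 in each, with no (year, house) pair reaching 5.
One more forces some (year, house) pair to hold 5, so 48 + 1 = 49.

49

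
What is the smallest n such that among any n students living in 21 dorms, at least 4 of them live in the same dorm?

There are 21 dorms acting as pigeonholes.
With 21 × 3 = 63 students we could place exactly 3 in each, with no class reaching 4.
One more forces some class to hold 4, so 63 + 1 = 64.

64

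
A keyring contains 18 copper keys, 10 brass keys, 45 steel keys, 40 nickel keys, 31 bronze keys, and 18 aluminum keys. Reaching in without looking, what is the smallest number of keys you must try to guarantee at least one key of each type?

153

The hardest type to obtain is brass: we could draw every other key first — 162 − 10 = 152 keys — without a single brass one.
The next draw must be brass, so 152 + 1 = 153.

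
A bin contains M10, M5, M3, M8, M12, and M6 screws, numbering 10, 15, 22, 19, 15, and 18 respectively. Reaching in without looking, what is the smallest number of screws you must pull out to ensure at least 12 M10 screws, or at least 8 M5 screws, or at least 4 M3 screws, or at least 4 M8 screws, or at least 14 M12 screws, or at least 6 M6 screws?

The worst case stops just short of every target: all 10 M10, 7 M5, 3 M3, 3 M8, 13 M12, 5 M6 — 10 + 7 + 3 + 3 + 13 + 5 = 41 screws.
One more screw must push some size to its target, so 41 + 1 = 42.

42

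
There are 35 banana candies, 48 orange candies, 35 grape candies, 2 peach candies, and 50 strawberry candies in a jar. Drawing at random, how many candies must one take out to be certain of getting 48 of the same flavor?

167

In the worst case we take at most 47 of each flavor, but all 35 banana, all 35 grape, and all 2 peach (fewer than 47), giving 35 + 47 + 35 + 2 + 47 = 166.
One more candy then forces some flavor to 48, so 166 + 1 = 167.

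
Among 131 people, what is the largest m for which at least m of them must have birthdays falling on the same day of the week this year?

19

If each of the 7 days of the week held at most 18, the total would be at most 7 × 18 = 126 < 131, a contradiction.
So at least one holds ⌈131/7⌉ = 19.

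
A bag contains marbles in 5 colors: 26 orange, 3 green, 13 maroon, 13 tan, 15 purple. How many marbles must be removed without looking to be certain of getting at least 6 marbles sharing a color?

24

In the worst case we take at most 5 of each color, but all 3 green (fewer than 5), giving 5 + 3 + 5 + 5 + 5 = 23.
One more marble then forces some color to 6, so 23 + 1 = 24.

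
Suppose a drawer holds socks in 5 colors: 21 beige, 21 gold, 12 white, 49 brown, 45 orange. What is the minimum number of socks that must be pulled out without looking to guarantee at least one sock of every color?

137

The hardest color to obtain is white: we could draw every other sock first — 148 − 12 = 136 socks — without a single white one.
The next draw must be white, so 136 + 1 = 137.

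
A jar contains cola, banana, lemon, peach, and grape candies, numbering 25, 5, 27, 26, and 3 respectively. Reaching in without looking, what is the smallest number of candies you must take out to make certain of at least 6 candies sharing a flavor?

In the worst case we take at most 5 of each flavor, but all 3 grape (fewer than 5), giving 5 + 5 + 5 + 5 + 3 = 23.
One more candy then forces some flavor to 6, so 23 + 1 = 24.

24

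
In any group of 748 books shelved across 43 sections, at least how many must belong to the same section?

18

The 748 books fall into 43 sections.
If each of the 43 sections held at most 17, the total would be at most 43 × 17 = 731 < 748, a contradiction.
So at least one holds ⌈748/43⌉ = 18.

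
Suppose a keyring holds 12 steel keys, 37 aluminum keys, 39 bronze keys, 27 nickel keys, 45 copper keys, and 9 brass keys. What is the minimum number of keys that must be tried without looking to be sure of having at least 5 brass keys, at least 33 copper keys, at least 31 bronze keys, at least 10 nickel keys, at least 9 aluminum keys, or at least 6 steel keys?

The worst case stops just short of every target: 5 steel, 8 aluminum, 30 bronze, 9 nickel, 32 copper, 4 brass — 5 + 8 + 30 + 9 + 32 + 4 = 88 keys.
One more key must push some type to its target, so 88 + 1 = 89.

89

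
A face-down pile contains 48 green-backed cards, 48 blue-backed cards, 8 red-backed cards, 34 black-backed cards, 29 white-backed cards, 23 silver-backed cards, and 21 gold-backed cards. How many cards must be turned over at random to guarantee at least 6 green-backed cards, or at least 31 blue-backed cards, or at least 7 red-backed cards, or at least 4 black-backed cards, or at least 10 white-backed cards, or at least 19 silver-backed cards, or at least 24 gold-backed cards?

Each of the 7 back colors has its own threshold; avoid all of them simultaneously.
The worst case stops just short of every target: 5 green-backed, 30 blue-backed, 6 red-backed, 3 black-backed, 9 white-backed, 18 silver-backed, all 21 gold-backed — 5 + 30 + 6 + 3 + 9 + 18 + 21 = 92 cards.
One more card must push some back color to its target, so 92 + 1 = 93.

93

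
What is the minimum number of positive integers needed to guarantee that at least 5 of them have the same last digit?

41

There are 10 possible last digits acting as pigeonholes.
With 10 × 4 = 40 positive integers we could place exactly 4 in each, with no class reaching 5.
One more forces some class to hold 5, so 40 + 1 = 41.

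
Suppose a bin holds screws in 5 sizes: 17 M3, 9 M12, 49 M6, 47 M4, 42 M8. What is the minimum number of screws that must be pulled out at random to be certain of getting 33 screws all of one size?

In the worst case we take at most 32 of each size, but all 17 M3 and all 9 M12 (fewer than 32), giving 17 + 9 + 32 + 32 + 32 = 122.
One more screw then forces some size to 33, so 122 + 1 = 123.

123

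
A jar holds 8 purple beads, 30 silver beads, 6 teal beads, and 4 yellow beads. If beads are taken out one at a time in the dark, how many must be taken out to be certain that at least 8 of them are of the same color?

In the worst case we take at most 7 of each color, but all 6 teal and all 4 yellow (fewer than 7), giving 7 + 7 + 6 + 4 = 24.
One more bead then forces some color to 8, so 24 + 1 = 25.

25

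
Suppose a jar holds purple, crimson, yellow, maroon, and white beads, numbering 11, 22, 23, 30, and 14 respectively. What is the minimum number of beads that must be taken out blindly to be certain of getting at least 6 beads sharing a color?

Treat the 5 colors as pigeonholes.
The worst case takes 5 beads of each color without reaching 6 of any: 5 × 5 = 25.
The next bead must bring some color to 6, so 25 + 1 = 26.

26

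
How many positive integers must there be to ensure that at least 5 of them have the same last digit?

There are 10 possible last digits acting as pigeonholes.
With 10 × 4 = 40 positive integers we could place exactly 4 in each, with no class reaching 5.
One more forces some class to hold 5, so 40 + 1 = 41.

41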